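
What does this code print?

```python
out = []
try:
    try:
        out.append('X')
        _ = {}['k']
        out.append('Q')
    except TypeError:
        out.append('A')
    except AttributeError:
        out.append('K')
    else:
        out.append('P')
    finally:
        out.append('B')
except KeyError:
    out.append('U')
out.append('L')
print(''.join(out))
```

Execution trace: 'X' (try body) → 'B' (finally) → 'U' (outer except KeyError) → 'L' (after the try/except). Output: XBUL

Answer: XBUL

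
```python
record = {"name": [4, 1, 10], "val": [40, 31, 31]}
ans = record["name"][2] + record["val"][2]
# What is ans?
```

Trace:
`record = {"name": [4, 1, 10], "val": [40, 31, 31]}` → record = {'name': [4, 1, 10], 'val': [40, 31, 31]}
`ans = record["name"][2] + record["val"][2]` → ans = 41
So ans = 41

Answer: 41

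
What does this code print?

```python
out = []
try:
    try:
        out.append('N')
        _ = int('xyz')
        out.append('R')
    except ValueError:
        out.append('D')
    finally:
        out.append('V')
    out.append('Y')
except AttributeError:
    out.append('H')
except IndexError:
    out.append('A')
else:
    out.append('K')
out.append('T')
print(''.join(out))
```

Execution trace: 'N' (inner try body) → 'D' (inner except ValueError) → 'V' (inner finally) → 'Y' (try body, no exception) → 'K' (else) → 'T' (after the try/except). Output: NDVYKT

Answer: NDVYKT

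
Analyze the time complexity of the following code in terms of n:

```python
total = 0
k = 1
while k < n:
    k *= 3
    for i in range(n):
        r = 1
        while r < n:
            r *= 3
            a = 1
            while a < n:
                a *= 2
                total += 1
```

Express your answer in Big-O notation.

Each loop level contributes: log n × n × log n × log n. Multiplying the contributions gives O(n log^3 n).

Answer: O(n log^3 n)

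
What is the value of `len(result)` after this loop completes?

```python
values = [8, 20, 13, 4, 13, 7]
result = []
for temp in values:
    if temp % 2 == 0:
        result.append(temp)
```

Count even numbers in [8, 20, 13, 4, 13, 7]
`result` takes the values: [] → [8] → [8, 20] → [8, 20, 4]
So `len(result)` = 3

Answer: 3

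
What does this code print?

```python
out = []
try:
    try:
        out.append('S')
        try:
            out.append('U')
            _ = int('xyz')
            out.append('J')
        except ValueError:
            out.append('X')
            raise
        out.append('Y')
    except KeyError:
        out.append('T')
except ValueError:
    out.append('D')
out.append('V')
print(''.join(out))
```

Execution trace: 'S' (try body) → 'U' (inner try body) → 'X' (inner except ValueError) → 'D' (outer except ValueError) → 'V' (after the try/except). Output: SUXDV

Answer: SUXDV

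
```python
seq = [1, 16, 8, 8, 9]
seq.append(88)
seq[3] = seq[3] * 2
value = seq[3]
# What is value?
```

Trace:
`seq = [1, 16, 8, 8, 9]` → seq = [1, 16, 8, 8, 9]
`seq.append(88)` → seq = [1, 16, 8, 8, 9, 88]
`seq[3] = seq[3] * 2` → seq = [1, 16, 8, 16, 9, 88]
`value = seq[3]` → value = 16
So value = 16

Answer: 16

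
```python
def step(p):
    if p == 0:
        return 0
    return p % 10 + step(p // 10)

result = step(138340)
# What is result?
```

Sum of digits of 138340: 0 + 4 + 3 + 8 + 3 + 1 = 19

Answer: 19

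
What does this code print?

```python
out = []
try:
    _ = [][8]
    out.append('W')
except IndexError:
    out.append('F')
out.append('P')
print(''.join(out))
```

Execution trace: 'F' (except IndexError) → 'P' (after the try/except). Output: FP

Answer: FP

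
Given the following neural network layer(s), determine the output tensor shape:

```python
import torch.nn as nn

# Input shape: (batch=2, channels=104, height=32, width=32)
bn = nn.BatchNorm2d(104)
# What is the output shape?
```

Input: (2, 104, 32, 32) -> Output: (2, 104, 32, 32)

Answer: (2, 104, 32, 32)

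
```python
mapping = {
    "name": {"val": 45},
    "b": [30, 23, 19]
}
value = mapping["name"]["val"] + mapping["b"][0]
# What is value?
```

Trace:
`mapping = { ...` → mapping = {'name': {'val': 45}, 'b': [30, 23, 19]}
`value = mapping["name"]["val"] + mapping["b"][0]` → value = 75
So value = 75

Answer: 75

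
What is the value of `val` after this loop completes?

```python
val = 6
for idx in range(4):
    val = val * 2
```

Multiply by 2, 4 times: 6 * 2^4 = 96
`val` takes the values: 6 → 12 → 24 → 48 → 96

Answer: 96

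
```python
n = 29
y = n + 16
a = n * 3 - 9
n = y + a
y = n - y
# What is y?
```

Trace:
`n = 29` → n = 29
`y = n + 16` → y = 45
`a = n * 3 - 9` → a = 78
`n = y + a` → n = 123
`y = n - y` → y = 78
So y = 78

Answer: 78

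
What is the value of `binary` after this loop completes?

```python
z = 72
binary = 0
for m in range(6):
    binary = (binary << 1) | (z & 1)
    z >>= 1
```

Reverse lowest 6 bits of 72
`binary` takes the values: 0 → 1 → 2 → 4

Answer: 4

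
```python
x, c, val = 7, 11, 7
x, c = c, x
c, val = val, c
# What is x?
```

Trace:
`x, c, val = 7, 11, 7` → x = 7; c = 11; val = 7
`x, c = c, x` → x = 11; c = 7
`c, val = val, c` → c = 7; val = 7
So x = 11

Answer: 11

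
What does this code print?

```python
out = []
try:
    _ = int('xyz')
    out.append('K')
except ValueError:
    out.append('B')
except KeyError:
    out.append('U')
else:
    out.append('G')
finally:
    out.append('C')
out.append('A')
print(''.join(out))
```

Execution trace: 'B' (except ValueError) → 'C' (finally) → 'A' (after the try/except). Output: BCA

Answer: BCA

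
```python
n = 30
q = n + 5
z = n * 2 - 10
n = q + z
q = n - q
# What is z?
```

Trace:
`n = 30` → n = 30
`q = n + 5` → q = 35
`z = n * 2 - 10` → z = 50
`n = q + z` → n = 85
`q = n - q` → q = 50
So z = 50

Answer: 50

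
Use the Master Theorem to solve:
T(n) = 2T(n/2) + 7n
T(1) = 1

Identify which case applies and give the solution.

a=2, b=2, f(n)=7n. log_2(2) = 1. Since c=1 = 1, Case 2 applies: T(n) = Θ(n^log_b(a) · log n) = O(n log n).

Answer: O(n log n) - Case 2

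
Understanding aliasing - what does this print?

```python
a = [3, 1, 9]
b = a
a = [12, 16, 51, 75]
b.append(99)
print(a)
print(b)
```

Key concept: rebinding vs mutation: a is rebound to a new list, b still points at the original.
Step by step:
`a = [3, 1, 9]` → a = [3, 1, 9]
`b = a` → b = [3, 1, 9] (same object as a)
`a = [12, 16, 51, 75]` → a = [12, 16, 51, 75]
`b.append(99)` → b = [3, 1, 9, 99]
`print(a)` → prints [12, 16, 51, 75]
`print(b)` → prints [3, 1, 9, 99]

Answer:
[12, 16, 51, 75]
[3, 1, 9, 99]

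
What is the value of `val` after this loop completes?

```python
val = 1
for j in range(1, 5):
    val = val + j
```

Start at 1, add 1 through 4
`val` takes the values: 1 → 2 → 4 → 7 → 11

Answer: 11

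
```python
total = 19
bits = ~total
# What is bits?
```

Trace:
`total = 19` → total = 19
`bits = ~total` → bits = -20
So bits = -20

Answer: -20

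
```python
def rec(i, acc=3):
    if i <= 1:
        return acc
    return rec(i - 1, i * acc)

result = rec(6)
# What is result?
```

Accumulator trace (n, acc): (6, 3) -> (5, 18) -> (4, 90) -> (3, 360) -> (2, 1080) -> (1, 2160) -> return 2160

Answer: 2160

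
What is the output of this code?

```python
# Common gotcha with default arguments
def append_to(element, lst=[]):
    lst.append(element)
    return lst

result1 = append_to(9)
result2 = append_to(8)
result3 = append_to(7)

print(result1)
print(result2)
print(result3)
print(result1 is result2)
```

Key concept: mutable default argument gotcha.
Step by step:
`result1 = append_to(9)` → result1 = [9]
`result2 = append_to(8)` → result1 = [9, 8] (same object as result2); result2 = [9, 8] (same object as result1)
`result3 = append_to(7)` → result1 = [9, 8, 7] (same object as result2, result3); result2 = [9, 8, 7] (same object as result1, result3); result3 = [9, 8, 7] (same object as result1, result2)
`print(result1)` → prints [9, 8, 7]
`print(result2)` → prints [9, 8, 7]
`print(result3)` → prints [9, 8, 7]
`print(result1 is result2)` → prints True

Answer:
[9, 8, 7]
[9, 8, 7]
[9, 8, 7]
True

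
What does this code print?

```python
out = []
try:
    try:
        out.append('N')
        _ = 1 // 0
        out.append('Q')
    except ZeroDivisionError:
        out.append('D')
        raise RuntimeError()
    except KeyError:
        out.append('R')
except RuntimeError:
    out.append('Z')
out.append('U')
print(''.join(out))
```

Execution trace: 'N' (inner try body) → 'D' (inner except ZeroDivisionError) → 'Z' (outer except RuntimeError) → 'U' (after the try/except). Output: NDZU

Answer: NDZU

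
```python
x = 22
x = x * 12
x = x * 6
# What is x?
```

Trace:
`x = 22` → x = 22
`x = x * 12` → x = 264
`x = x * 6` → x = 1584
So x = 1584

Answer: 1584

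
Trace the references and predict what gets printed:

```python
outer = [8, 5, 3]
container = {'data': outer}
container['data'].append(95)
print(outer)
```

Key concept: dict holds reference to list.
Step by step:
`outer = [8, 5, 3]` → outer = [8, 5, 3]
`container = {'data': outer}` → container = {'data': [8, 5, 3]}
`container['data'].append(95)` → outer = [8, 5, 3, 95]; container = {'data': [8, 5, 3, 95]}
`print(outer)` → prints [8, 5, 3, 95]

Answer: [8, 5, 3, 95]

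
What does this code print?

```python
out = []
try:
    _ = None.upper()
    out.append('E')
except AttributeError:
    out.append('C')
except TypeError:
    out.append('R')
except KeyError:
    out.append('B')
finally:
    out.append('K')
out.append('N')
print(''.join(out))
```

Execution trace: 'C' (except AttributeError) → 'K' (finally) → 'N' (after the try/except). Output: CKN

Answer: CKN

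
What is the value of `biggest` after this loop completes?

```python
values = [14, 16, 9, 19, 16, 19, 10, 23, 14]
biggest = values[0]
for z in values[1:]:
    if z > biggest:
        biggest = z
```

Maximum of [14, 16, 9, 19, 16, 19, 10, 23, 14]
`biggest` takes the values: 14 → 16 → 19 → 23

Answer: 23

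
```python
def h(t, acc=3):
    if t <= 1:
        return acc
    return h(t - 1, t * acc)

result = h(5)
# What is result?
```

Accumulator trace (n, acc): (5, 3) -> (4, 15) -> (3, 60) -> (2, 180) -> (1, 360) -> return 360

Answer: 360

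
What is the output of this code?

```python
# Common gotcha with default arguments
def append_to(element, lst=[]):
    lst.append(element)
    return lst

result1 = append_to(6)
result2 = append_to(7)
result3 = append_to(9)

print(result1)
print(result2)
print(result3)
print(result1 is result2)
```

Key concept: mutable default argument gotcha.
Step by step:
`result1 = append_to(6)` → result1 = [6]
`result2 = append_to(7)` → result1 = [6, 7] (same object as result2); result2 = [6, 7] (same object as result1)
`result3 = append_to(9)` → result1 = [6, 7, 9] (same object as result2, result3); result2 = [6, 7, 9] (same object as result1, result3); result3 = [6, 7, 9] (same object as result1, result2)
`print(result1)` → prints [6, 7, 9]
`print(result2)` → prints [6, 7, 9]
`print(result3)` → prints [6, 7, 9]
`print(result1 is result2)` → prints True

Answer:
[6, 7, 9]
[6, 7, 9]
[6, 7, 9]
True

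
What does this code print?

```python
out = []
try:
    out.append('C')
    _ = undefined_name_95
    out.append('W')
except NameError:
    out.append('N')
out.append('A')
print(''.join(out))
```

Execution trace: 'C' (try body) → 'N' (except NameError) → 'A' (after the try/except). Output: CNA

Answer: CNA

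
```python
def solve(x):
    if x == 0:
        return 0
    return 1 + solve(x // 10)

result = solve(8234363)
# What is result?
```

Count of digits of 8234363: 7

Answer: 7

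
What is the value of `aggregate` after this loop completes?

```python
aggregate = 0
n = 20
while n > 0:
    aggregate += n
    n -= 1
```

Sum 20 down to 1
`aggregate` takes the values: 0 → 20 → 39 → 57 → 74 → 90 → 105 → 119 → 132 → 144 → 155 → 165 → 174 → 182 → 189 → 195 → 200 → 204 → 207 → 209 → 210

Answer: 210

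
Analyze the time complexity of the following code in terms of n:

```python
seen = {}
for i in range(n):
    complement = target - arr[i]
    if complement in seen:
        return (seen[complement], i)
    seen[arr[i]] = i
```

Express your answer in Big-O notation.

This is Two sum with hash map. Time complexity: O(n).

Answer: O(n)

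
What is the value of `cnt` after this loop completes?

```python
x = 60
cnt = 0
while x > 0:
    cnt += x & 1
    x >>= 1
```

Count set bits in 60 (binary: 0b111100)
`cnt` takes the values: 0 → 1 → 2 → 3 → 4

Answer: 4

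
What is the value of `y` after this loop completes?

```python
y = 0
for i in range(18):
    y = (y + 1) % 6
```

Increment mod 6, 18 times = 0
`y` takes the values: 0 → 1 → 2 → 3 → 4 → 5 → 0 → 1 → 2 → 3 → 4 → 5 → 0 → 1 → 2 → 3 → 4 → 5 → 0

Answer: 0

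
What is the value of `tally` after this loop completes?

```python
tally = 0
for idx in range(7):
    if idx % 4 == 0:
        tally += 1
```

Count numbers divisible by 4 in range(7)
`tally` takes the values: 0 → 1 → 2

Answer: 2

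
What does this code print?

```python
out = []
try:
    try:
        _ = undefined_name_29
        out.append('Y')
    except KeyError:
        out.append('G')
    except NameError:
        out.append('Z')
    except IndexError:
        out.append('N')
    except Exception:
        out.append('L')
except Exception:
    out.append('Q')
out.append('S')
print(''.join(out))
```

Execution trace: 'Z' (inner except NameError) → 'S' (after the try/except). Output: ZS

Answer: ZS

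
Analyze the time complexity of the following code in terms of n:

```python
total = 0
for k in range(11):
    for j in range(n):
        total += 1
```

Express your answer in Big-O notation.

Each loop level contributes: 1 × n. Multiplying the contributions gives O(n).

Answer: O(n)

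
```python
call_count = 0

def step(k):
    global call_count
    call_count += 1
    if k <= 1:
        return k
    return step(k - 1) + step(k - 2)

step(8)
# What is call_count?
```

Calls(k) = 1 + Calls(k-1) + Calls(k-2); Calls(0)=Calls(1)=1. For k=8 this gives 67.

Answer: 67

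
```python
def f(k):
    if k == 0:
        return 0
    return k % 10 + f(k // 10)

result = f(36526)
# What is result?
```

Sum of digits of 36526: 6 + 2 + 5 + 6 + 3 = 22

Answer: 22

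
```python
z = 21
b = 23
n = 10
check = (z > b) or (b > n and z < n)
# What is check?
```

Trace:
`z = 21` → z = 21
`b = 23` → b = 23
`n = 10` → n = 10
`check = (z > b) or (b > n and z < n)` → check = False
So check = False

Answer: False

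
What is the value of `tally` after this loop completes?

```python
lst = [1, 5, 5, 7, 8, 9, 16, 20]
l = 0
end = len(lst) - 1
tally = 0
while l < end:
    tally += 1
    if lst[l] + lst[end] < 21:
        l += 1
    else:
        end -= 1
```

Steps to find pair summing to 21
`tally` takes the values: 0 → 1 → 2 → 3 → 4 → 5 → 6 → 7

Answer: 7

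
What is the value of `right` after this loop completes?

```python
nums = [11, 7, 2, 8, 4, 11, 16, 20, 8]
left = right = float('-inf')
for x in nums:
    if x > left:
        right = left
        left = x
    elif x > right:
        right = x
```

Second largest (with repeats) in [11, 7, 2, 8, 4, 11, 16, 20, 8]
`right` takes the values: -inf → 7 → 8 → 11 → 16

Answer: 16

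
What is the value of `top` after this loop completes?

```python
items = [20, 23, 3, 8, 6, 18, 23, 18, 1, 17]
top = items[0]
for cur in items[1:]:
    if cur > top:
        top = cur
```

Maximum of [20, 23, 3, 8, 6, 18, 23, 18, 1, 17]
`top` takes the values: 20 → 23

Answer: 23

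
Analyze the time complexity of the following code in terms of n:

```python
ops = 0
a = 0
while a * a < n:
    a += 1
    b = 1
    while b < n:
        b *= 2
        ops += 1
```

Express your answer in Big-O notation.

Each loop level contributes: √n × log n. Multiplying the contributions gives O(√n log n).

Answer: O(√n log n)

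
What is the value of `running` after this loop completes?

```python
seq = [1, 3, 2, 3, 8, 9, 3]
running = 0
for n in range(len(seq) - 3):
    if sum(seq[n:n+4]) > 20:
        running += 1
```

Count windows with sum > 20
`running` takes the values: 0 → 1 → 2

Answer: 2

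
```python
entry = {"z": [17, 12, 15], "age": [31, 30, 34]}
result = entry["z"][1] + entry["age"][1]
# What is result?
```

Trace:
`entry = {"z": [17, 12, 15], "age": [31, 30, 34]}` → entry = {'z': [17, 12, 15], 'age': [31, 30, 34]}
`result = entry["z"][1] + entry["age"][1]` → result = 42
So result = 42

Answer: 42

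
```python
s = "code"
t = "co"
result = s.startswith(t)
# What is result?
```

Trace:
`s = "code"` → s = 'code'
`t = "co"` → t = 'co'
`result = s.startswith(t)` → result = True
So result = True

Answer: True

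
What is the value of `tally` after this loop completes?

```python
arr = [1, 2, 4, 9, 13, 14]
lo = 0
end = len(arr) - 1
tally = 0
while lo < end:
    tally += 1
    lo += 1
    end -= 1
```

Iterations until pointers meet (list length 6)
`tally` takes the values: 0 → 1 → 2 → 3

Answer: 3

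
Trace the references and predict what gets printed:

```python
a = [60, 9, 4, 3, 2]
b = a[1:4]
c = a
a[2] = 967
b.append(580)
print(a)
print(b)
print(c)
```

Key concept: slice vs alias.
Step by step:
`a = [60, 9, 4, 3, 2]` → a = [60, 9, 4, 3, 2]
`b = a[1:4]` → b = [9, 4, 3]
`c = a` → c = [60, 9, 4, 3, 2] (same object as a)
`a[2] = 967` → a = [60, 9, 967, 3, 2] (same object as c); c = [60, 9, 967, 3, 2] (same object as a)
`b.append(580)` → b = [9, 4, 3, 580]
`print(a)` → prints [60, 9, 967, 3, 2]
`print(b)` → prints [9, 4, 3, 580]
`print(c)` → prints [60, 9, 967, 3, 2]

Answer:
[60, 9, 967, 3, 2]
[9, 4, 3, 580]
[60, 9, 967, 3, 2]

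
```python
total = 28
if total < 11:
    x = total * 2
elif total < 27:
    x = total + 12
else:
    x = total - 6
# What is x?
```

Trace:
`total = 28` → total = 28
`if total < 11: ...` → total < 11 is False, total < 27 is False, take else branch → x = 22
So x = 22

Answer: 22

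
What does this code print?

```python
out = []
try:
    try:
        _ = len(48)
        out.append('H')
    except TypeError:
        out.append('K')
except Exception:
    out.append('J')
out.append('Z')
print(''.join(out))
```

Execution trace: 'K' (inner except TypeError) → 'Z' (after the try/except). Output: KZ

Answer: KZ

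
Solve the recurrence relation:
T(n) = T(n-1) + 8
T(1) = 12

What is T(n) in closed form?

Unrolling: T(n) = T(1) + 8·(n-1) = 12 + 8(n-1) = 8n + 4.

Answer: T(n) = 8n + 4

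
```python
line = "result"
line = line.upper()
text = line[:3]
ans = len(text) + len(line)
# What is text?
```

Trace:
`line = "result"` → line = 'result'
`line = line.upper()` → line = 'RESULT'
`text = line[:3]` → text = 'RES'
`ans = len(text) + len(line)` → ans = 9
So text = 'RES'

Answer: 'RES'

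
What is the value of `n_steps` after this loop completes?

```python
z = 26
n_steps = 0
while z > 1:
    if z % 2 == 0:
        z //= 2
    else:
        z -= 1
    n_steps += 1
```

Steps to reduce 26 to 1
`n_steps` takes the values: 0 → 1 → 2 → 3 → 4 → 5 → 6

Answer: 6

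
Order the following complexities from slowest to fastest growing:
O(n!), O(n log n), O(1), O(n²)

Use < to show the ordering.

Ordered by growth rate: O(1) < O(n log n) < O(n²) < O(n!)

Answer: O(1) < O(n log n) < O(n²) < O(n!)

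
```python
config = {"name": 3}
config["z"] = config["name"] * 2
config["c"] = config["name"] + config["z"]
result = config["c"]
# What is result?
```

Trace:
`config = {"name": 3}` → config = {'name': 3}
`config["z"] = config["name"] * 2` → config = {'name': 3, 'z': 6}
`config["c"] = config["name"] + config["z"]` → config = {'name': 3, 'z': 6, 'c': 9}
`result = config["c"]` → result = 9
So result = 9

Answer: 9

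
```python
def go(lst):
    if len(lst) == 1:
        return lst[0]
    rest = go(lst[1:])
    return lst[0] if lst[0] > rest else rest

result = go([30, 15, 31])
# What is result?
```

Recursive max over [30, 15, 31] = 31

Answer: 31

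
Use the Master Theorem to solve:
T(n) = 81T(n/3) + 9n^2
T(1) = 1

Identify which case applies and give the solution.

a=81, b=3, f(n)=9n^2. log_3(81) = 4. Since c=2 < 4, Case 1 applies: T(n) = Θ(n^log_b(a)) = O(n^4).

Answer: O(n^4) - Case 1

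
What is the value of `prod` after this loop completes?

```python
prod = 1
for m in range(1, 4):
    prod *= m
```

3! = 6
`prod` takes the values: 1 → 2 → 6

Answer: 6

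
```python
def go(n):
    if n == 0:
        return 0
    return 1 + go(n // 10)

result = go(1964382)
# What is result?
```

Count of digits of 1964382: 7

Answer: 7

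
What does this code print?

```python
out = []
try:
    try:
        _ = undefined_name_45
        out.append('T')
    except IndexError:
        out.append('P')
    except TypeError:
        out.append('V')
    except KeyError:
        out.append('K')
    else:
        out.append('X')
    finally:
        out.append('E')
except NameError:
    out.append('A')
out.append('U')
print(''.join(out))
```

Execution trace: 'E' (inner finally) → 'A' (outer except NameError) → 'U' (after the try/except). Output: EAU

Answer: EAU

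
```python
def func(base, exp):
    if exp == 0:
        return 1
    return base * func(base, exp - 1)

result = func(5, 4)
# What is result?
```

func(5, 4) = 5 * 5 * 5 * 5 = 625

Answer: 625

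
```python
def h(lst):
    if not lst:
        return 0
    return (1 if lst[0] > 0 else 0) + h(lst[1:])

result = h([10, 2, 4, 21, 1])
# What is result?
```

Count of positive elements in [10, 2, 4, 21, 1] = 5

Answer: 5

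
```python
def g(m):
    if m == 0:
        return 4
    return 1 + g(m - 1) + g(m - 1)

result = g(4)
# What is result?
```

g(m) = 1 + 2·g(m-1), g(0)=4. Closed form: (4+1)·2^4 - 1 = 79.

Answer: 79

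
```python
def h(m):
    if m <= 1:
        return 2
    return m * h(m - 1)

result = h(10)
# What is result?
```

h(10) = 10 * 9 * 8 * 7 * 6 * 5 * 4 * 3 * 2 * 2 = 7257600

Answer: 7257600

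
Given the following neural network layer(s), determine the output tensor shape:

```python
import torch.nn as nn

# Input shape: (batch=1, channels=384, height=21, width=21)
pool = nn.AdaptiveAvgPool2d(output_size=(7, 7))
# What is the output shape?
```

Input: (1, 384, 21, 21) -> Output: (1, 384, 7, 7)

Answer: (1, 384, 7, 7)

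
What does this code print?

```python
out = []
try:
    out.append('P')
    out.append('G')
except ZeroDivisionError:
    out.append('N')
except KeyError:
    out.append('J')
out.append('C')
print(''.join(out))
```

Execution trace: 'P' (try body) → 'G' (try body, no exception) → 'C' (after the try/except). Output: PGC

Answer: PGC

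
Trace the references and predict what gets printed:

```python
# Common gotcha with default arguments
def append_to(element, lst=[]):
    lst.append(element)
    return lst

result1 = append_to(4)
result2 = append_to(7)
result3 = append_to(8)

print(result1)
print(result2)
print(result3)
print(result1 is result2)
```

Key concept: mutable default argument gotcha.
Step by step:
`result1 = append_to(4)` → result1 = [4]
`result2 = append_to(7)` → result1 = [4, 7] (same object as result2); result2 = [4, 7] (same object as result1)
`result3 = append_to(8)` → result1 = [4, 7, 8] (same object as result2, result3); result2 = [4, 7, 8] (same object as result1, result3); result3 = [4, 7, 8] (same object as result1, result2)
`print(result1)` → prints [4, 7, 8]
`print(result2)` → prints [4, 7, 8]
`print(result3)` → prints [4, 7, 8]
`print(result1 is result2)` → prints True

Answer:
[4, 7, 8]
[4, 7, 8]
[4, 7, 8]
True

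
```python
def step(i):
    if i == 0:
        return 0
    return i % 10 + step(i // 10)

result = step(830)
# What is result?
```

Sum of digits of 830: 0 + 3 + 8 = 11

Answer: 11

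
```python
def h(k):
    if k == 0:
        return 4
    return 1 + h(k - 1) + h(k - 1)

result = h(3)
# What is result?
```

h(k) = 1 + 2·h(k-1), h(0)=4. Closed form: (4+1)·2^3 - 1 = 39.

Answer: 39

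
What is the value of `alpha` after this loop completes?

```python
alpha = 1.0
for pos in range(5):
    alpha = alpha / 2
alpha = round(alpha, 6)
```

Halving LR 5 times: 1 / 2^5
`alpha` takes the values: 1.0 → 0.5 → 0.25 → 0.125 → 0.0625 → 0.03125

Answer: 0.03125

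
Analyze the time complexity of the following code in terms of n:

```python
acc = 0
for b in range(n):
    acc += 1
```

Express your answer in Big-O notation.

Each loop level contributes: n. Multiplying the contributions gives O(n).

Answer: O(n)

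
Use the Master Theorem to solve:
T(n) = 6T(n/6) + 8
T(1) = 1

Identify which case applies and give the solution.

a=6, b=6, f(n)=8. log_6(6) = 1. Since c=0 < 1, Case 1 applies: T(n) = Θ(n^log_b(a)) = O(n).

Answer: O(n) - Case 1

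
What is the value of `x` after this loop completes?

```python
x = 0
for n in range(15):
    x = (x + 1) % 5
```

Increment mod 5, 15 times = 0
`x` takes the values: 0 → 1 → 2 → 3 → 4 → 0 → 1 → 2 → 3 → 4 → 0 → 1 → 2 → 3 → 4 → 0

Answer: 0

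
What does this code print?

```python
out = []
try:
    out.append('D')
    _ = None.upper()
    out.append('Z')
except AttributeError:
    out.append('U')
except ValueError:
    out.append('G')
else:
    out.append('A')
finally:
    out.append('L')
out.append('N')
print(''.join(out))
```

Execution trace: 'D' (try body) → 'U' (except AttributeError) → 'L' (finally) → 'N' (after the try/except). Output: DULN

Answer: DULN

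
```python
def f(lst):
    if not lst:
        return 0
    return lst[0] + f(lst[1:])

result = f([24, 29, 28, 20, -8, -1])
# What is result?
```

24 + 29 + 28 + 20 + (-8) + (-1) + 0 = 92

Answer: 92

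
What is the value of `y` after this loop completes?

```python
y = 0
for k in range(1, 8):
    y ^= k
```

XOR of 1 to 7
`y` takes the values: 0 → 1 → 3 → 0 → 4 → 1 → 7 → 0

Answer: 0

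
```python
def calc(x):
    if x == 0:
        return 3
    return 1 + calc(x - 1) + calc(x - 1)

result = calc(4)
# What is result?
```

calc(x) = 1 + 2·calc(x-1), calc(0)=3. Closed form: (3+1)·2^4 - 1 = 63.

Answer: 63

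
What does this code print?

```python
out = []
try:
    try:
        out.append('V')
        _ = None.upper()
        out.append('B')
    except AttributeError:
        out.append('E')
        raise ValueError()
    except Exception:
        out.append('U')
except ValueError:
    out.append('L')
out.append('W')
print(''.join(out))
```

Execution trace: 'V' (inner try body) → 'E' (inner except AttributeError) → 'L' (outer except ValueError) → 'W' (after the try/except). Output: VELW

Answer: VELW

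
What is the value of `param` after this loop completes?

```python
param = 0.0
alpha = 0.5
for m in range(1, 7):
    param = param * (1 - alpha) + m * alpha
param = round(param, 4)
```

Moving average with lr=0.5
`param` takes the values: 0.0 → 0.5 → 1.25 → 2.125 → 3.0625 → 4.03125 → 5.015625 → 5.0156

Answer: 5.0156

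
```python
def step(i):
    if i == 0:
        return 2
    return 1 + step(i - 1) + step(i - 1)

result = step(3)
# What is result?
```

step(i) = 1 + 2·step(i-1), step(0)=2. Closed form: (2+1)·2^3 - 1 = 23.

Answer: 23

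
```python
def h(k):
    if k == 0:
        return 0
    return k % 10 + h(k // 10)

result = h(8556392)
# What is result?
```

Sum of digits of 8556392: 2 + 9 + 3 + 6 + 5 + 5 + 8 = 38

Answer: 38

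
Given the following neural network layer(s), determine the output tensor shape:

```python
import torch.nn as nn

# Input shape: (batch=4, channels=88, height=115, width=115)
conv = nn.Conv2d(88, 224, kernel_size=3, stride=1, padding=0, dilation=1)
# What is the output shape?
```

Input: (4, 88, 115, 115) -> Output: (4, 224, 113, 113)

Answer: (4, 224, 113, 113)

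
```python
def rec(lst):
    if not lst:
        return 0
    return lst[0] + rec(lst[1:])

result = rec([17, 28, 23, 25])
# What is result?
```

17 + 28 + 23 + 25 + 0 = 93

Answer: 93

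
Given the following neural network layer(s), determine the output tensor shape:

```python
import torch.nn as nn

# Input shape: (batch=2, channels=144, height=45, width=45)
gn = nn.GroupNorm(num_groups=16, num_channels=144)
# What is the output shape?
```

Input: (2, 144, 45, 45) -> Output: (2, 144, 45, 45)

Answer: (2, 144, 45, 45)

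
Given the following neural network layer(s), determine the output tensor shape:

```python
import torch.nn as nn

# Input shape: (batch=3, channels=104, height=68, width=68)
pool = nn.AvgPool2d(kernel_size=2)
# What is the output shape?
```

Input: (3, 104, 68, 68) -> Output: (3, 104, 34, 34)

Answer: (3, 104, 34, 34)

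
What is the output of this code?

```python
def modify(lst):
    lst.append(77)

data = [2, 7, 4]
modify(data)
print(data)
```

Key concept: function modifies passed list.
Step by step:
`data = [2, 7, 4]` → data = [2, 7, 4]
`modify(data)` → data = [2, 7, 4, 77]
`print(data)` → prints [2, 7, 4, 77]

Answer: [2, 7, 4, 77]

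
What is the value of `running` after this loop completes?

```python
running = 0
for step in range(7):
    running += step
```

Sum of 0 to 6 = 21
`running` takes the values: 0 → 1 → 3 → 6 → 10 → 15 → 21

Answer: 21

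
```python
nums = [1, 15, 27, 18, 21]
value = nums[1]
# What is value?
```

Trace:
`nums = [1, 15, 27, 18, 21]` → nums = [1, 15, 27, 18, 21]
`value = nums[1]` → value = 15
So value = 15

Answer: 15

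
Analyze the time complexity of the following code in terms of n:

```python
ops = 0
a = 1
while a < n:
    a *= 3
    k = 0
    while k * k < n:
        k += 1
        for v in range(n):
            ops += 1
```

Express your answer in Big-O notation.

Each loop level contributes: log n × √n × n. Multiplying the contributions gives O(n√n log n).

Answer: O(n√n log n)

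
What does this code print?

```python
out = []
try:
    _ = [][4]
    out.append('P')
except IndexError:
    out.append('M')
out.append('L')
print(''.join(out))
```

Execution trace: 'M' (except IndexError) → 'L' (after the try/except). Output: ML

Answer: ML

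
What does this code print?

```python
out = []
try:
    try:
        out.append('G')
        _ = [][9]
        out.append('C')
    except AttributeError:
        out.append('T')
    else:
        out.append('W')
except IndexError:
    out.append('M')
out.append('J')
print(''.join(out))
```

Execution trace: 'G' (try body) → 'M' (outer except IndexError) → 'J' (after the try/except). Output: GMJ

Answer: GMJ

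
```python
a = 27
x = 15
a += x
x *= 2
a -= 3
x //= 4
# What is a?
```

Trace:
`a = 27` → a = 27
`x = 15` → x = 15
`a += x` → a = 42
`x *= 2` → x = 30
`a -= 3` → a = 39
`x //= 4` → x = 7
So a = 39

Answer: 39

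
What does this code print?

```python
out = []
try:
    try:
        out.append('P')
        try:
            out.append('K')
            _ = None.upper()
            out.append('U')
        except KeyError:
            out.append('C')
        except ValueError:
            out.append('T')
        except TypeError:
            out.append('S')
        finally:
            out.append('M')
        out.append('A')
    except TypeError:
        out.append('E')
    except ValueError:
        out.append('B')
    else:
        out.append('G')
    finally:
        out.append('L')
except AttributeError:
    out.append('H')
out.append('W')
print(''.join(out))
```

Execution trace: 'P' (try body) → 'K' (inner try body) → 'M' (inner finally) → 'L' (finally) → 'H' (outer except AttributeError) → 'W' (after the try/except). Output: PKMLHW

Answer: PKMLHW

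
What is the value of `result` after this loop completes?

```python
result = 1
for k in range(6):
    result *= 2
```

2^6 = 64
`result` takes the values: 1 → 2 → 4 → 8 → 16 → 32 → 64

Answer: 64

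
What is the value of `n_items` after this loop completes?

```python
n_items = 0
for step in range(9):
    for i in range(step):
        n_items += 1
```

Triangle number: 0+1+2+...+8
`n_items` takes the values: 0 → 1 → 2 → 3 → 4 → 5 → 6 → 7 → 8 → 9 → 10 → 11 → 12 → 13 → 14 → 15 → 16 → 17 → 18 → 19 → 20 → 21 → 22 → 23 → 24 → 25 → 26 → 27 → 28 → 29 → 30 → 31 → 32 → 33 → 34 → 35 → 36

Answer: 36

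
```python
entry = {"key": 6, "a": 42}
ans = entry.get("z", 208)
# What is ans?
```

Trace:
`entry = {"key": 6, "a": 42}` → entry = {'key': 6, 'a': 42}
`ans = entry.get("z", 208)` → ans = 208
So ans = 208

Answer: 208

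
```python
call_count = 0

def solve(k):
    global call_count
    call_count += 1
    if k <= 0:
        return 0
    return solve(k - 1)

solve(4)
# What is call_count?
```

Linear recursion stepping by 1: 5 calls from k=4 down to ≤0.

Answer: 5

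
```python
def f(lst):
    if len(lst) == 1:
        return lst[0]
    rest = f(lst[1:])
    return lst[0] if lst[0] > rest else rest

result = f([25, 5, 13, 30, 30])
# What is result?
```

Recursive max over [25, 5, 13, 30, 30] = 30

Answer: 30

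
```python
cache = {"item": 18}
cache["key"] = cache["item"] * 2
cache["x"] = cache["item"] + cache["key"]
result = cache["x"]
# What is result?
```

Trace:
`cache = {"item": 18}` → cache = {'item': 18}
`cache["key"] = cache["item"] * 2` → cache = {'item': 18, 'key': 36}
`cache["x"] = cache["item"] + cache["key"]` → cache = {'item': 18, 'key': 36, 'x': 54}
`result = cache["x"]` → result = 54
So result = 54

Answer: 54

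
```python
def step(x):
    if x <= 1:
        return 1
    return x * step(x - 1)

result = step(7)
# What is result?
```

step(7) = 7 * 6 * 5 * 4 * 3 * 2 * 1 = 5040

Answer: 5040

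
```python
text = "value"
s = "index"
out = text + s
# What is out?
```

Trace:
`text = "value"` → text = 'value'
`s = "index"` → s = 'index'
`out = text + s` → out = 'valueindex'
So out = 'valueindex'

Answer: 'valueindex'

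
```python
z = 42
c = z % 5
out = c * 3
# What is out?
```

Trace:
`z = 42` → z = 42
`c = z % 5` → c = 2
`out = c * 3` → out = 6
So out = 6

Answer: 6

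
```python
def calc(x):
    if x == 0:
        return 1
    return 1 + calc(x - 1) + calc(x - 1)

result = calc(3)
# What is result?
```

calc(x) = 1 + 2·calc(x-1), calc(0)=1. Closed form: (1+1)·2^3 - 1 = 15.

Answer: 15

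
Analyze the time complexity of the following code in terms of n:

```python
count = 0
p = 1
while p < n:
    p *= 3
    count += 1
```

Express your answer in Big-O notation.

Each loop level contributes: log n. Multiplying the contributions gives O(log n).

Answer: O(log n)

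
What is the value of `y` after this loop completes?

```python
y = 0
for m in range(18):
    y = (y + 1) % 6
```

Increment mod 6, 18 times = 0
`y` takes the values: 0 → 1 → 2 → 3 → 4 → 5 → 0 → 1 → 2 → 3 → 4 → 5 → 0 → 1 → 2 → 3 → 4 → 5 → 0

Answer: 0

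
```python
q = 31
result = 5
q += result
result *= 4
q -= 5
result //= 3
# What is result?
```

Trace:
`q = 31` → q = 31
`result = 5` → result = 5
`q += result` → q = 36
`result *= 4` → result = 20
`q -= 5` → q = 31
`result //= 3` → result = 6
So result = 6

Answer: 6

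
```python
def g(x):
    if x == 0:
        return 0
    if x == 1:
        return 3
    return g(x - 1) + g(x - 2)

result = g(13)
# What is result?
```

Build up from base cases: g(0)=0, g(1)=3, g(2)=3, g(3)=6, g(4)=9, g(5)=15, g(6)=24, ..., g(13)=699

Answer: 699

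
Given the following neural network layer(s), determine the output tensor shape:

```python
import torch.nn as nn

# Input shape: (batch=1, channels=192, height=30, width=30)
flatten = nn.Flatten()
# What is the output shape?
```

Input: (1, 192, 30, 30) -> Output: (1, 172800)

Answer: (1, 172800)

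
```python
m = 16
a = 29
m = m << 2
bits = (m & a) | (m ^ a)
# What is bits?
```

Trace:
`m = 16` → m = 16
`a = 29` → a = 29
`m = m << 2` → m = 64
`bits = (m & a) | (m ^ a)` → bits = 93
So bits = 93

Answer: 93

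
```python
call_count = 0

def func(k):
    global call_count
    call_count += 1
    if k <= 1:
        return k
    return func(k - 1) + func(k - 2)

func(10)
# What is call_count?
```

Calls(k) = 1 + Calls(k-1) + Calls(k-2); Calls(0)=Calls(1)=1. For k=10 this gives 177.

Answer: 177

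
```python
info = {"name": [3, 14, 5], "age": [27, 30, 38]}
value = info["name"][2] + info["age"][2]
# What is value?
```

Trace:
`info = {"name": [3, 14, 5], "age": [27, 30, 38]}` → info = {'name': [3, 14, 5], 'age': [27, 30, 38]}
`value = info["name"][2] + info["age"][2]` → value = 43
So value = 43

Answer: 43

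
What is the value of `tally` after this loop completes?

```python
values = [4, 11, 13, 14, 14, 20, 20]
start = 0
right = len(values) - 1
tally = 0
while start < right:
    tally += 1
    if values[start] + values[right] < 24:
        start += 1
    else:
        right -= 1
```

Steps to find pair summing to 24
`tally` takes the values: 0 → 1 → 2 → 3 → 4 → 5 → 6

Answer: 6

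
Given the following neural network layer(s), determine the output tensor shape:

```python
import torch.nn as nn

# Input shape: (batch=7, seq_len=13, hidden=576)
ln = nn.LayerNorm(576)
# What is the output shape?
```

Input: (7, 13, 576) -> Output: (7, 13, 576)

Answer: (7, 13, 576)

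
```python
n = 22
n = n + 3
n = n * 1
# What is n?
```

Trace:
`n = 22` → n = 22
`n = n + 3` → n = 25
`n = n * 1` → n = 25
So n = 25

Answer: 25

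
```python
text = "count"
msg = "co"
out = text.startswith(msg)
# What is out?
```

Trace:
`text = "count"` → text = 'count'
`msg = "co"` → msg = 'co'
`out = text.startswith(msg)` → out = True
So out = True

Answer: True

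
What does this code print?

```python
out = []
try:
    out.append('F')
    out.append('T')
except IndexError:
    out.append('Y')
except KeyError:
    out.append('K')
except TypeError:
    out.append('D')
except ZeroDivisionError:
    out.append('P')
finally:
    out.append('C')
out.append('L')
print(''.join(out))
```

Execution trace: 'F' (try body) → 'T' (try body, no exception) → 'C' (finally) → 'L' (after the try/except). Output: FTCL

Answer: FTCL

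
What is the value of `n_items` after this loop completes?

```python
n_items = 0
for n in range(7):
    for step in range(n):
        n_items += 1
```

Triangle number: 0+1+2+...+6
`n_items` takes the values: 0 → 1 → 2 → 3 → 4 → 5 → 6 → 7 → 8 → 9 → 10 → 11 → 12 → 13 → 14 → 15 → 16 → 17 → 18 → 19 → 20 → 21

Answer: 21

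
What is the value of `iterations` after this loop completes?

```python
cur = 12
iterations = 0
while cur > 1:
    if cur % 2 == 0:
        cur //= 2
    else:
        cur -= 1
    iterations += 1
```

Steps to reduce 12 to 1
`iterations` takes the values: 0 → 1 → 2 → 3 → 4

Answer: 4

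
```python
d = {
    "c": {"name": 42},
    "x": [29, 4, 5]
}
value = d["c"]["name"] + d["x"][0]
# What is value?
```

Trace:
`d = { ...` → d = {'c': {'name': 42}, 'x': [29, 4, 5]}
`value = d["c"]["name"] + d["x"][0]` → value = 71
So value = 71

Answer: 71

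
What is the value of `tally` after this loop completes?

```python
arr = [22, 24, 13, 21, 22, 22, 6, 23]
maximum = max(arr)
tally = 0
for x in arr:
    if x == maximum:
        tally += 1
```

Count of max value 24 in [22, 24, 13, 21, 22, 22, 6, 23]
`tally` takes the values: 0 → 1

Answer: 1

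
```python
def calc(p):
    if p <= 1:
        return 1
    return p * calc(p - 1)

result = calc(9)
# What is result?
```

calc(9) = 9 * 8 * 7 * 6 * 5 * 4 * 3 * 2 * 1 = 362880

Answer: 362880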